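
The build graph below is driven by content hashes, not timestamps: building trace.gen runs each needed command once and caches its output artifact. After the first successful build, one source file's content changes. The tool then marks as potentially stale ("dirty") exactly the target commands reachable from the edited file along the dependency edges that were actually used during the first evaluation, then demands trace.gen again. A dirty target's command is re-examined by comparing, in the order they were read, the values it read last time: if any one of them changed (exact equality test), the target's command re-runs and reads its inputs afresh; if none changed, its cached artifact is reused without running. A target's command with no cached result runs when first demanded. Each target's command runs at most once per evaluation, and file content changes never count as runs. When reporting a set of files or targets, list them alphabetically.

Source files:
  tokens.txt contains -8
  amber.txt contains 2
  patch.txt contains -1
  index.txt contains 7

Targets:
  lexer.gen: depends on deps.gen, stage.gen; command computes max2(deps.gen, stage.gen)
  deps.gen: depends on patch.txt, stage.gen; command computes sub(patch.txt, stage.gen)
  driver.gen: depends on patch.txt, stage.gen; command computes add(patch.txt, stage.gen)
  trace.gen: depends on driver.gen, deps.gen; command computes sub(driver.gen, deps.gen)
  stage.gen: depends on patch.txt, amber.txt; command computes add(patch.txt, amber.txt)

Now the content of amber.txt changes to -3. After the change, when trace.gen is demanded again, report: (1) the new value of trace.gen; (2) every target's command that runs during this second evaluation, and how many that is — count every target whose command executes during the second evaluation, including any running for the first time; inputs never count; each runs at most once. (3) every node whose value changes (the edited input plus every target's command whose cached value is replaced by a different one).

Initial pass — values computed on the first demand:
  stage.gen = add(-1, 2) = 1
  deps.gen = sub(-1, 1) = -2
  driver.gen = add(-1, 1) = 0
  trace.gen = sub(0, -2) = 2

Second demand — change propagation:
  stage.gen: re-runs because amber.txt 2->-3; new result -4.
  deps.gen: re-runs because stage.gen 1->-4; new result 3.
  driver.gen: re-runs because stage.gen 1->-4; new result -5.
  trace.gen: re-runs because driver.gen 0->-5; deps.gen -2->3; new result -8.

trace.gen now evaluates to -8.
Run set: deps.gen, driver.gen, stage.gen, trace.gen (4 run).
Changed values: amber.txt, deps.gen, driver.gen, stage.gen, trace.gen.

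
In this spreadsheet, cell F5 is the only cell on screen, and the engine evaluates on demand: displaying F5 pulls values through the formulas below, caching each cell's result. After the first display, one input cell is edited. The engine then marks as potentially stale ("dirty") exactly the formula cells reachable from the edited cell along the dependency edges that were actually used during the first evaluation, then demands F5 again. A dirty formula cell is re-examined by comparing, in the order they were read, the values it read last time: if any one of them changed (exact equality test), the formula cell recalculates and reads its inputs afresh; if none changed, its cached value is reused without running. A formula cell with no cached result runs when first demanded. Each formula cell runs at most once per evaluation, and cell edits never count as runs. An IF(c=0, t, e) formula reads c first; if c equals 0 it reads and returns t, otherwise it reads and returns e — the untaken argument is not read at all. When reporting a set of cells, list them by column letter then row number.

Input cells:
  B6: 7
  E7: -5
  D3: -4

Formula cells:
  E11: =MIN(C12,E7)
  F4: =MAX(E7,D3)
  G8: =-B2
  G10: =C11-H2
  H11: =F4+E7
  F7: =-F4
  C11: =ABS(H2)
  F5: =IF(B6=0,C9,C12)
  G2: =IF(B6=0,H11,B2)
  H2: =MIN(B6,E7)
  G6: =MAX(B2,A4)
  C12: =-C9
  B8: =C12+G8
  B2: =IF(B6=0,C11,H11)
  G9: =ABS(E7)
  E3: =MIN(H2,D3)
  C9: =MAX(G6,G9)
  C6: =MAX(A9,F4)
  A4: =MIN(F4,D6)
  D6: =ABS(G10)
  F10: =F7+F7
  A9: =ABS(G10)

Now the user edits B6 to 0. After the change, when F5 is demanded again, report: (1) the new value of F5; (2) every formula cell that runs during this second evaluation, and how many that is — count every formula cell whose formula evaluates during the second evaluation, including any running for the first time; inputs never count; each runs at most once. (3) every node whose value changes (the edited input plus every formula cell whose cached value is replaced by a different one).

F5 now evaluates to 5.
Run set: B2, C9, F5, G6, H2 (5 run).
Changed values: B2, B6, F5, G6.
The important point: the flipped condition redirects demand; C12 is left stale, never re-checked.

Initial pass — values computed on the first demand:
  F4 = MAX(-5, -4) = -4
  G9 = ABS(-5) = 5
  H2 = MIN(7, -5) = -5
  C11 = ABS(-5) = 5
  G10 = 5 - -5 = 10
  D6 = ABS(10) = 10
  A4 = MIN(-4, 10) = -4
  H11 = -4 + -5 = -9
  B2 = IF(B6=0: B6=7 -> else branch H11) = -9
  G6 = MAX(-9, -4) = -4
  C9 = MAX(-4, 5) = 5
  C12 = -(5) = -5
  F5 = IF(B6=0: B6=7 -> else branch C12) = -5

Second demand — change propagation:
  H2: re-runs because B6 7->0; new result -5 (unchanged).
  C11: re-examined; everything it read last time is the same (H2 unchanged) — cache 5 kept, no run.
  B2: re-runs because B6 7->0; new result 5.
  G10: re-examined; everything it read last time is the same (C11 unchanged, H2 unchanged) — cache 10 kept, no run.
  D6: re-examined; everything it read last time is the same (G10 unchanged) — cache 10 kept, no run.
  A4: re-examined; everything it read last time is the same (F4 unchanged, D6 unchanged) — cache -4 kept, no run.
  G6: re-runs because B2 -9->5; new result 5.
  C9: re-runs because G6 -4->5; new result 5 (unchanged).
  C12: dirty yet unreached — the second evaluation never asks for it.
  F5: re-runs because B6 7->0; new result 5.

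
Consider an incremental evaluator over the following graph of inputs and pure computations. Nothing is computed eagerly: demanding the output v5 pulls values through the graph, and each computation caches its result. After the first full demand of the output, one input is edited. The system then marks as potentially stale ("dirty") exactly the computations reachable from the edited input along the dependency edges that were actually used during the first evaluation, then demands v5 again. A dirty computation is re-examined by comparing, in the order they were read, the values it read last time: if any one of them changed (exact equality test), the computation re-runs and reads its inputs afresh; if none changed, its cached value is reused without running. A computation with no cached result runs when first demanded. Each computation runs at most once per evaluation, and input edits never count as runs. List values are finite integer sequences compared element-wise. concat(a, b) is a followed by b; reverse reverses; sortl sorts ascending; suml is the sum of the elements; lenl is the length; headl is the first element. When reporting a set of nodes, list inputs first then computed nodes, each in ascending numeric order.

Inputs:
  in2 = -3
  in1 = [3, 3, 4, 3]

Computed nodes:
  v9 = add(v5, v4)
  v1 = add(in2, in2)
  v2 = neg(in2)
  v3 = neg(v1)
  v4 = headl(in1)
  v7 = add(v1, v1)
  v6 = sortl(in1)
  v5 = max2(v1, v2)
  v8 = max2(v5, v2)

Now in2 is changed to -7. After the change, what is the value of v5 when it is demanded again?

v5 now evaluates to 7.

Initial pass — values computed on the first demand:
  v1 = add(-3, -3) = -6
  v2 = neg(-3) = 3
  v5 = max2(-6, 3) = 3

Second demand — change propagation:
  v1: re-runs because in2 -3->-7; in2 -3->-7; new result -14.
  v2: re-runs because in2 -3->-7; new result 7.
  v5: re-runs because v1 -6->-14; v2 3->7; new result 7.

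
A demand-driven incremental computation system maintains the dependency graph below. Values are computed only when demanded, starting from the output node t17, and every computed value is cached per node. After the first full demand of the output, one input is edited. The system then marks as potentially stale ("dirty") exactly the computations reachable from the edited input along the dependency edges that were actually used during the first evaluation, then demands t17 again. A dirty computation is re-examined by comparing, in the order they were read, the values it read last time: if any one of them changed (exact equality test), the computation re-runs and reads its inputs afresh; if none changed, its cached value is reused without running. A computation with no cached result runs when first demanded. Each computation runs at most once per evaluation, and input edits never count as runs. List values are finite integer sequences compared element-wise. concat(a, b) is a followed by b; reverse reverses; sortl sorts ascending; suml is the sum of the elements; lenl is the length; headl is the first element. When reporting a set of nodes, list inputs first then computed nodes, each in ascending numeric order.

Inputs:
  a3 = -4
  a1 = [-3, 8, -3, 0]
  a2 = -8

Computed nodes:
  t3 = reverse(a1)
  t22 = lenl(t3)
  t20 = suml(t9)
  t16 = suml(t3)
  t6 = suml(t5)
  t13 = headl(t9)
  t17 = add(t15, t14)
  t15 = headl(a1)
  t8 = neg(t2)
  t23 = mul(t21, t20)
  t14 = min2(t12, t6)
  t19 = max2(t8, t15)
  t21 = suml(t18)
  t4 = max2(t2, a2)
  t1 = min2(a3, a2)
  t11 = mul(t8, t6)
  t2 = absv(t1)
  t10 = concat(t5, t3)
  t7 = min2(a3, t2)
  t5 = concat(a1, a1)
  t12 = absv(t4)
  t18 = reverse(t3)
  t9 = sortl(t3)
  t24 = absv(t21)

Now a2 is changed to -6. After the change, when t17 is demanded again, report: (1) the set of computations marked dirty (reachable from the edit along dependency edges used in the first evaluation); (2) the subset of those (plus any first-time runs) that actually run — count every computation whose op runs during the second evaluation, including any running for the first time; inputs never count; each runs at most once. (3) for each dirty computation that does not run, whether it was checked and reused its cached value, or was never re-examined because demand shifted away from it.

First evaluation (everything demanded from the output):
  t1 = min2(-4, -8) = -8
  t2 = absv(-8) = 8
  t4 = max2(8, -8) = 8
  t5 = concat([-3, 8, -3, 0], [-3, 8, -3, 0]) = [-3, 8, -3, 0, -3, 8, -3, 0]
  t6 = suml([-3, 8, -3, 0, -3, 8, -3, 0]) = 4
  t12 = absv(8) = 8
  t14 = min2(8, 4) = 4
  t15 = headl([-3, 8, -3, 0]) = -3
  t17 = add(-3, 4) = 1

Propagation after the edit:
  t1: runs — a2 -8->-6; result -6.
  t2: runs — t1 -8->-6; result 6.
  t4: runs — t2 8->6; a2 -8->-6; result 6.
  t12: runs — t4 8->6; result 6.
  t14: runs — t12 8->6; result 4 (same value as before).
  t17: checked — values it read are unchanged (t15 unchanged, t14 unchanged); reused cached 1 without running.

Key observation: the change is absorbed at t14 — it re-runs but produces the same value, and the output's value is unchanged.

Marked dirty: t1, t2, t4, t12, t14, t17.
Computations that run: t1, t2, t4, t12, t14 — 5 in total.
Checked but reused from cache: t17.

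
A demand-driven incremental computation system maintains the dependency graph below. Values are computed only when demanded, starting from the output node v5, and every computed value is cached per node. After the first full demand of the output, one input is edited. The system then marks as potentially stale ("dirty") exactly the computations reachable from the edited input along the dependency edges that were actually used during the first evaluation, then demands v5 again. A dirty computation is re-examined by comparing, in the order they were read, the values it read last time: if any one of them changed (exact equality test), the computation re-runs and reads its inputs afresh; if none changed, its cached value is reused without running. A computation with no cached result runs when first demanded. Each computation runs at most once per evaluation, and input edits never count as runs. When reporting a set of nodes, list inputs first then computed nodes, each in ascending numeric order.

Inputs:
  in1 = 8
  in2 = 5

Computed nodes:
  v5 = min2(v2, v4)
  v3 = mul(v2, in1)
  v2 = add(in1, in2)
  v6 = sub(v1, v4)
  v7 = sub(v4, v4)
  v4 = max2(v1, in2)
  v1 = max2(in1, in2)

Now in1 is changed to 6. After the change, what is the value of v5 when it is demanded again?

New value of v5: 6.

First evaluation (everything demanded from the output):
  v1 = max2(8, 5) = 8
  v2 = add(8, 5) = 13
  v4 = max2(8, 5) = 8
  v5 = min2(13, 8) = 8

Propagation after the edit:
  v1: runs — in1 8->6; result 6.
  v2: runs — in1 8->6; result 11.
  v4: runs — v1 8->6; result 6.
  v5: runs — v2 13->11; v4 8->6; result 6.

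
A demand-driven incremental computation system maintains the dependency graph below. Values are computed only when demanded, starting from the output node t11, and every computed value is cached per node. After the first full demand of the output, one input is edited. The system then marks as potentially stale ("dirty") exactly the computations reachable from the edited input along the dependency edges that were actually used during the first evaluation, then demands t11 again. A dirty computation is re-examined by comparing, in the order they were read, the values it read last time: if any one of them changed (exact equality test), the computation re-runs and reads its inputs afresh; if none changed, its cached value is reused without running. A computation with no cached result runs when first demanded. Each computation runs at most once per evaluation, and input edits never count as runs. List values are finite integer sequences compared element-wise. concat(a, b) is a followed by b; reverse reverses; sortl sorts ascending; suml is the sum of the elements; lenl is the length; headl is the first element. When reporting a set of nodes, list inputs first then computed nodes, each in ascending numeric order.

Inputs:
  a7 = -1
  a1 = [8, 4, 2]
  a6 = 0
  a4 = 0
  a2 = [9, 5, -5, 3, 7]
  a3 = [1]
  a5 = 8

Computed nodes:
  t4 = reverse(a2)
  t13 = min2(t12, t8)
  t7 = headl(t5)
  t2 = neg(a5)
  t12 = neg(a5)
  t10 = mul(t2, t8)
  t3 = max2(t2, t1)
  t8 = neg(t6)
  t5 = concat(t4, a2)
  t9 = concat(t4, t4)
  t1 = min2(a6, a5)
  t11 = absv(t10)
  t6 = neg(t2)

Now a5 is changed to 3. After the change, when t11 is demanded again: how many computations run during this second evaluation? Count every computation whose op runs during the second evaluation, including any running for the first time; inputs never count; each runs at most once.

First evaluation (everything demanded from the output):
  t2 = neg(8) = -8
  t6 = neg(-8) = 8
  t8 = neg(8) = -8
  t10 = mul(-8, -8) = 64
  t11 = absv(64) = 64

Propagation after the edit:
  t2: runs — a5 8->3; result -3.
  t6: runs — t2 -8->-3; result 3.
  t8: runs — t6 8->3; result -3.
  t10: runs — t2 -8->-3; t8 -8->-3; result 9.
  t11: runs — t10 64->9; result 9.

Computations that run: t2, t6, t8, t10, t11 — 5 in total.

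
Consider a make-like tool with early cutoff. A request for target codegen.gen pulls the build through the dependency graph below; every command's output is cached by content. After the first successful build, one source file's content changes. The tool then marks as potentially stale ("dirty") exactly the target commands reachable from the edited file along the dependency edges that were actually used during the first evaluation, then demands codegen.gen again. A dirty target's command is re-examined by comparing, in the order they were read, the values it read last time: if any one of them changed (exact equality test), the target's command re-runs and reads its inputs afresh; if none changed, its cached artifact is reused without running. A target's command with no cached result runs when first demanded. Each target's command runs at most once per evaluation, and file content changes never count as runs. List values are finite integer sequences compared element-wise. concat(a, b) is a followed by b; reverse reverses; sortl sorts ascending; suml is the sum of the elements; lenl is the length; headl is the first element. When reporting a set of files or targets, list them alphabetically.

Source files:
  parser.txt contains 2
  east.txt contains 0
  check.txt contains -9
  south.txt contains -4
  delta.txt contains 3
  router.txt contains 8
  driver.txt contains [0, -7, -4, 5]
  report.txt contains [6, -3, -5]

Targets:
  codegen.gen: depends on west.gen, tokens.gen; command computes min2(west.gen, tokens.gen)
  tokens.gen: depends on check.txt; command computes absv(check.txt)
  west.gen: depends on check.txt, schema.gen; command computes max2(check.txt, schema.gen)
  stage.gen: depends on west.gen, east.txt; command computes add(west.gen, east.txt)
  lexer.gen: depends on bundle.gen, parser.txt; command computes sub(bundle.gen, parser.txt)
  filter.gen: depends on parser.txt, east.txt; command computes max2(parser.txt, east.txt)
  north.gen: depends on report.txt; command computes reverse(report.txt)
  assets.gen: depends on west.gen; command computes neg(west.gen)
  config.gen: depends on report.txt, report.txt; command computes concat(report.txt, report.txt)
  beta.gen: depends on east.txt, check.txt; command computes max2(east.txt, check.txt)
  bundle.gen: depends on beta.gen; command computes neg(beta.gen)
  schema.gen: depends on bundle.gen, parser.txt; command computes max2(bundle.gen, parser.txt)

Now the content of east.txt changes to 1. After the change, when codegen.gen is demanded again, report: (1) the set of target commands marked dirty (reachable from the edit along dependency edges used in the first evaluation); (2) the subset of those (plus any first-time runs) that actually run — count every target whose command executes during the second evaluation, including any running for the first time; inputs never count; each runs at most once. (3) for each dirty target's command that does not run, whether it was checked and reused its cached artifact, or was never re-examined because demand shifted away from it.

The edit dirties: beta.gen, bundle.gen, codegen.gen, schema.gen, west.gen.
3 target commands run: beta.gen, bundle.gen, schema.gen.
Cache hits after checking: codegen.gen, west.gen.
Note the absorption at schema.gen: it re-runs yet its value is the same, leaving the output's value untouched.

First demand of the output computes:
  beta.gen = max2(0, -9) = 0
  bundle.gen = neg(0) = 0
  schema.gen = max2(0, 2) = 2
  tokens.gen = absv(-9) = 9
  west.gen = max2(-9, 2) = 2
  codegen.gen = min2(2, 9) = 2

After the edit, cleaning proceeds:
  beta.gen: a read changed (east.txt 0->1) — executes, giving 1.
  bundle.gen: a read changed (beta.gen 0->1) — executes, giving -1.
  schema.gen: a read changed (bundle.gen 0->-1) — executes, giving 2 — identical to its old value.
  west.gen: dirty, but its reads are unchanged (check.txt unchanged, schema.gen unchanged); cached 2 stands.
  codegen.gen: dirty, but its reads are unchanged (west.gen unchanged, tokens.gen unchanged); cached 2 stands.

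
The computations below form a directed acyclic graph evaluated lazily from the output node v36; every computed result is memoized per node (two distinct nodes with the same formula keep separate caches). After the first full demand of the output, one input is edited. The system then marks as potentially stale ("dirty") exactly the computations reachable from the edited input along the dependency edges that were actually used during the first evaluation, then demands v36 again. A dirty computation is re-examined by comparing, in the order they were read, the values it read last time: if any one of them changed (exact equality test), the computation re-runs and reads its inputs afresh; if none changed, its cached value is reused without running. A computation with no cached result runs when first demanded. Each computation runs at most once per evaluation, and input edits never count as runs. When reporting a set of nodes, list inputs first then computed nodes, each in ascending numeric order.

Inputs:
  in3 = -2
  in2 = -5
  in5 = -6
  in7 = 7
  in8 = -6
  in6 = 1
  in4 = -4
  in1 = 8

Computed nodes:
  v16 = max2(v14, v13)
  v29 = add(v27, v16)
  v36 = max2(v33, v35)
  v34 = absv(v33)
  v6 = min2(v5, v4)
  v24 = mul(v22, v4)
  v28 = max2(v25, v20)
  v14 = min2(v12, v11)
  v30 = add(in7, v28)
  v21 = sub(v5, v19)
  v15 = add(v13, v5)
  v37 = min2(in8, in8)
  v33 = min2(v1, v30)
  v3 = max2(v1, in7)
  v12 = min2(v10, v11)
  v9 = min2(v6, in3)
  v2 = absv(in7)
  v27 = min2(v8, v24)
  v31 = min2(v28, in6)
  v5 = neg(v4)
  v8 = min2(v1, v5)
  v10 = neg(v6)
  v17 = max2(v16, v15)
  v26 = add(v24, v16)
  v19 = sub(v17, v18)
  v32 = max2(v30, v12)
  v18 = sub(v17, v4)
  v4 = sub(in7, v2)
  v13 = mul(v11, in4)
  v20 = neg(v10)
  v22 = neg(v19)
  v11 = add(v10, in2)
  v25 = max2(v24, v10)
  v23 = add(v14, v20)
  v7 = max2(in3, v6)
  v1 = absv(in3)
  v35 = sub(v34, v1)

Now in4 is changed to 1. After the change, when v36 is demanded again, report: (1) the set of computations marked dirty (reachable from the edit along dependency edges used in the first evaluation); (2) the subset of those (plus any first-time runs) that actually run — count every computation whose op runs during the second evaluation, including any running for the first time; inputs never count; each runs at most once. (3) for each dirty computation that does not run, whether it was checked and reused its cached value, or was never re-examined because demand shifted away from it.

The edit dirties: v13, v15, v16, v17, v18, v19, v22, v24, v25, v28, v30, v33, v34, v35, v36.
6 computations run: v13, v15, v16, v17, v18, v19.
Cache hits after checking: v22, v24, v25, v28, v30, v33, v34, v35, v36.
Note the absorption at v19: it re-runs yet its value is the same, leaving the output's value untouched.

First demand of the output computes:
  v1 = absv(-2) = 2
  v2 = absv(7) = 7
  v4 = sub(7, 7) = 0
  v5 = neg(0) = 0
  v6 = min2(0, 0) = 0
  v10 = neg(0) = 0
  v11 = add(0, -5) = -5
  v12 = min2(0, -5) = -5
  v13 = mul(-5, -4) = 20
  v14 = min2(-5, -5) = -5
  v15 = add(20, 0) = 20
  v16 = max2(-5, 20) = 20
  v17 = max2(20, 20) = 20
  v18 = sub(20, 0) = 20
  v19 = sub(20, 20) = 0
  v20 = neg(0) = 0
  v22 = neg(0) = 0
  v24 = mul(0, 0) = 0
  v25 = max2(0, 0) = 0
  v28 = max2(0, 0) = 0
  v30 = add(7, 0) = 7
  v33 = min2(2, 7) = 2
  v34 = absv(2) = 2
  v35 = sub(2, 2) = 0
  v36 = max2(2, 0) = 2

After the edit, cleaning proceeds:
  v13: a read changed (in4 -4->1) — executes, giving -5.
  v15: a read changed (v13 20->-5) — executes, giving -5.
  v16: a read changed (v13 20->-5) — executes, giving -5.
  v17: a read changed (v16 20->-5; v15 20->-5) — executes, giving -5.
  v18: a read changed (v17 20->-5) — executes, giving -5.
  v19: a read changed (v17 20->-5; v18 20->-5) — executes, giving 0 — identical to its old value.
  v22: dirty, but its reads are unchanged (v19 unchanged); cached 0 stands.
  v24: dirty, but its reads are unchanged (v22 unchanged, v4 unchanged); cached 0 stands.
  v25: dirty, but its reads are unchanged (v24 unchanged, v10 unchanged); cached 0 stands.
  v28: dirty, but its reads are unchanged (v25 unchanged, v20 unchanged); cached 0 stands.
  v30: dirty, but its reads are unchanged (in7 unchanged, v28 unchanged); cached 7 stands.
  v33: dirty, but its reads are unchanged (v1 unchanged, v30 unchanged); cached 2 stands.
  v34: dirty, but its reads are unchanged (v33 unchanged); cached 2 stands.
  v35: dirty, but its reads are unchanged (v34 unchanged, v1 unchanged); cached 0 stands.
  v36: dirty, but its reads are unchanged (v33 unchanged, v35 unchanged); cached 2 stands.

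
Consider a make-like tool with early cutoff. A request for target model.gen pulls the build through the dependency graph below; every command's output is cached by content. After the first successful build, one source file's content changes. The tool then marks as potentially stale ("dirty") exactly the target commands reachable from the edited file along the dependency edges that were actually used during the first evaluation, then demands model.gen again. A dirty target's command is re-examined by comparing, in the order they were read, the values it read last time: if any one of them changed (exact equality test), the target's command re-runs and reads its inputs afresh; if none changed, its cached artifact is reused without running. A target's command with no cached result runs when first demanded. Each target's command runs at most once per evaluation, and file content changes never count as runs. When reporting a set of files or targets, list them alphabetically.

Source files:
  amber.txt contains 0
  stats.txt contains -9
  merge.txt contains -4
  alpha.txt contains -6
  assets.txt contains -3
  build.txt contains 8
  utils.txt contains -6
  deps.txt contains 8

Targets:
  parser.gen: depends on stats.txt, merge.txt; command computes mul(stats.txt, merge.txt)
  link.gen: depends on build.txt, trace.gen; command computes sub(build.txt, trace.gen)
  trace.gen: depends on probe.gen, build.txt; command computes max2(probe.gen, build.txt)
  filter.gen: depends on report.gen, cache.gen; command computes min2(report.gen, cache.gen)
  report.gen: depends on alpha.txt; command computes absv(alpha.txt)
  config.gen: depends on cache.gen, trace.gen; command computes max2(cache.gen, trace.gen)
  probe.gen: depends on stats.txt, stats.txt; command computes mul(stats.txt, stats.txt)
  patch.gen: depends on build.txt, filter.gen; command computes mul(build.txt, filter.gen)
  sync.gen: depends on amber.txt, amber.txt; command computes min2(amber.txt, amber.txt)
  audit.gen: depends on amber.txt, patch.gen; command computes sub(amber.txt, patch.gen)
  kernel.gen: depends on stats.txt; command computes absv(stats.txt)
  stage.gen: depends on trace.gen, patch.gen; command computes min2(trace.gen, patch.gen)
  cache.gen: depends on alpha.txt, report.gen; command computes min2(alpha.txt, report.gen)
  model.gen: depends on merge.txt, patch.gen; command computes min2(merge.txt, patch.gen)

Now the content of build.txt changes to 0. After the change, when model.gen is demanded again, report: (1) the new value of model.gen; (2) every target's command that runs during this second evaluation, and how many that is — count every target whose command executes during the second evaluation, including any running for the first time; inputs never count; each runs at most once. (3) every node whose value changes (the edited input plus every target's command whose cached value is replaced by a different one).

First demand of the output computes:
  report.gen = absv(-6) = 6
  cache.gen = min2(-6, 6) = -6
  filter.gen = min2(6, -6) = -6
  patch.gen = mul(8, -6) = -48
  model.gen = min2(-4, -48) = -48

After the edit, cleaning proceeds:
  patch.gen: a read changed (build.txt 8->0) — executes, giving 0.
  model.gen: a read changed (patch.gen -48->0) — executes, giving -4.

Demanding model.gen again yields -4.
2 target commands run: model.gen, patch.gen.
The nodes whose values change: build.txt, model.gen, patch.gen.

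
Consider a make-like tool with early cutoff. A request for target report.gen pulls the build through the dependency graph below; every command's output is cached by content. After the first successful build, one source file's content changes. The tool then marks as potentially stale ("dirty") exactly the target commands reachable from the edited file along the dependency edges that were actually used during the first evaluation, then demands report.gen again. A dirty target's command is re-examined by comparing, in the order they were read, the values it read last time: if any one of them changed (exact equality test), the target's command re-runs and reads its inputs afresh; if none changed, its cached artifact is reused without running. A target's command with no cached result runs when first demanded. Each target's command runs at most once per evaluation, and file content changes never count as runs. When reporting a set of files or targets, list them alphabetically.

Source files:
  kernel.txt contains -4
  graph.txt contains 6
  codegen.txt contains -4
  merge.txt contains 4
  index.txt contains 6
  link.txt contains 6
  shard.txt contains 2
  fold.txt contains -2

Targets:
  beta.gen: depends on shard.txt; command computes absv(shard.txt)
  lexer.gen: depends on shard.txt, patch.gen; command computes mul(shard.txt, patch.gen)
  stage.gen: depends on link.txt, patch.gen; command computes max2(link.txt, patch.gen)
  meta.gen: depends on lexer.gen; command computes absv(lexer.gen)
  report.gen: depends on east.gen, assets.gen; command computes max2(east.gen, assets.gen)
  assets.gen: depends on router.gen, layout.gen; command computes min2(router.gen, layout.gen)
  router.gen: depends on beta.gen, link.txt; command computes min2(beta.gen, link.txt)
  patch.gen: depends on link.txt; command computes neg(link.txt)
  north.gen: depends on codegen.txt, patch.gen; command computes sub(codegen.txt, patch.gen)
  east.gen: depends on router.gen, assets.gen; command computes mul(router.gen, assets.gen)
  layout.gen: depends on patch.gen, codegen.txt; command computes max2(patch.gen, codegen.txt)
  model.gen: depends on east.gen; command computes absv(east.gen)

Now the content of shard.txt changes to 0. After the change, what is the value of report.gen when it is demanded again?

Demanding report.gen again yields 0.

First demand of the output computes:
  beta.gen = absv(2) = 2
  patch.gen = neg(6) = -6
  layout.gen = max2(-6, -4) = -4
  router.gen = min2(2, 6) = 2
  assets.gen = min2(2, -4) = -4
  east.gen = mul(2, -4) = -8
  report.gen = max2(-8, -4) = -4

After the edit, cleaning proceeds:
  beta.gen: a read changed (shard.txt 2->0) — executes, giving 0.
  router.gen: a read changed (beta.gen 2->0) — executes, giving 0.
  assets.gen: a read changed (router.gen 2->0) — executes, giving -4 — identical to its old value.
  east.gen: a read changed (router.gen 2->0) — executes, giving 0.
  report.gen: a read changed (east.gen -8->0) — executes, giving 0.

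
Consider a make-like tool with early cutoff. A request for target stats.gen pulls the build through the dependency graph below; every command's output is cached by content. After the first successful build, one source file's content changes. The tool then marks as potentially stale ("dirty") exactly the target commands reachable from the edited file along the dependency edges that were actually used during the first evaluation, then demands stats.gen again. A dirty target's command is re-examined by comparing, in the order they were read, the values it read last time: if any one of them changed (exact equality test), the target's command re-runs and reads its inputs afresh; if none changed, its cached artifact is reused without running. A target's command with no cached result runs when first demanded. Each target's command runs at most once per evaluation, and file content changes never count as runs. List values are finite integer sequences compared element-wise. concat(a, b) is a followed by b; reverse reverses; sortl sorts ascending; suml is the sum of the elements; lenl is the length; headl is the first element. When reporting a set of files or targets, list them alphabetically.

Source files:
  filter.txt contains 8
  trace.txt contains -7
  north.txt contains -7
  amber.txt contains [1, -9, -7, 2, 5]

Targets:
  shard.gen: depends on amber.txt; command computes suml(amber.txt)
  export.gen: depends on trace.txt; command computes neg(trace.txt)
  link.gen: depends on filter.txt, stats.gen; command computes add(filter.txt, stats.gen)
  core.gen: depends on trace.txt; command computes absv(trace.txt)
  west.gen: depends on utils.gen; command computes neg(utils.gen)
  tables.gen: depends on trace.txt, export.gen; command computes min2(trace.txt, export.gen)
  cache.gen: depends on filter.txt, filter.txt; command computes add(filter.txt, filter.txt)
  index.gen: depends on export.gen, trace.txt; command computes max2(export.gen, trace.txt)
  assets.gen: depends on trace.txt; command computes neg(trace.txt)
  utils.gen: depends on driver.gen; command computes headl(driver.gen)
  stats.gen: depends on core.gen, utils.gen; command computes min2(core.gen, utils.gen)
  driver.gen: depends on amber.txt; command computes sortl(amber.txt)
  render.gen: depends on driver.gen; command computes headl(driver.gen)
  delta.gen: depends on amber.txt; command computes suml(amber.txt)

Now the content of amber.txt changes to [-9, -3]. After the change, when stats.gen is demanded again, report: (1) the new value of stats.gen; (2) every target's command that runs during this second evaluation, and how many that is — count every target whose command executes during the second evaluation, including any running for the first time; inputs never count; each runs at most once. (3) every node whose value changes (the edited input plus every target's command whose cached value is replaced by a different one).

Demanding stats.gen again yields -9.
2 target commands run: driver.gen, utils.gen.
The nodes whose values change: amber.txt, driver.gen.
Note the absorption at utils.gen: it re-runs yet its value is the same, leaving the output's value untouched.

First demand of the output computes:
  core.gen = absv(-7) = 7
  driver.gen = sortl([1, -9, -7, 2, 5]) = [-9, -7, 1, 2, 5]
  utils.gen = headl([-9, -7, 1, 2, 5]) = -9
  stats.gen = min2(7, -9) = -9

After the edit, cleaning proceeds:
  driver.gen: a read changed (amber.txt [1, -9, -7, 2, 5]->[-9, -3]) — executes, giving [-9, -3].
  utils.gen: a read changed (driver.gen [-9, -7, 1, 2, 5]->[-9, -3]) — executes, giving -9 — identical to its old value.
  stats.gen: dirty, but its reads are unchanged (core.gen unchanged, utils.gen unchanged); cached -9 stands.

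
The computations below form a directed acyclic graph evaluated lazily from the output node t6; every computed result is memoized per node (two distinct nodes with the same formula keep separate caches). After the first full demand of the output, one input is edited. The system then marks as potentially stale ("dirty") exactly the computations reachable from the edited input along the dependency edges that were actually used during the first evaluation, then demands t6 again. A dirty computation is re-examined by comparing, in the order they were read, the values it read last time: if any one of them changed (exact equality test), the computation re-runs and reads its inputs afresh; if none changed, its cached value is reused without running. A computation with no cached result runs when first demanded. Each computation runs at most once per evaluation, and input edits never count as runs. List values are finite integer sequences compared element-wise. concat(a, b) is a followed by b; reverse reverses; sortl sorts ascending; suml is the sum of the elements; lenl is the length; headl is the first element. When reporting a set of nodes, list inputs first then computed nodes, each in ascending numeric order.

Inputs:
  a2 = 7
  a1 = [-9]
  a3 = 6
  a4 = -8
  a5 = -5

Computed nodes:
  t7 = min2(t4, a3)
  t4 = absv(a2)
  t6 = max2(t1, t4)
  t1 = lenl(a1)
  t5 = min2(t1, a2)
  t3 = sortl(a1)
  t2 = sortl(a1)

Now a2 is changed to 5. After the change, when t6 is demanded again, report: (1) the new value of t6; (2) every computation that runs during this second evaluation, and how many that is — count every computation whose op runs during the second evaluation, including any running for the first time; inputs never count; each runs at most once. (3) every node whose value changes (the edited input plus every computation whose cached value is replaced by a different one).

Demanding t6 again yields 5.
2 computations run: t4, t6.
The nodes whose values change: a2, t4, t6.

First demand of the output computes:
  t1 = lenl([-9]) = 1
  t4 = absv(7) = 7
  t6 = max2(1, 7) = 7

After the edit, cleaning proceeds:
  t4: a read changed (a2 7->5) — executes, giving 5.
  t6: a read changed (t4 7->5) — executes, giving 5.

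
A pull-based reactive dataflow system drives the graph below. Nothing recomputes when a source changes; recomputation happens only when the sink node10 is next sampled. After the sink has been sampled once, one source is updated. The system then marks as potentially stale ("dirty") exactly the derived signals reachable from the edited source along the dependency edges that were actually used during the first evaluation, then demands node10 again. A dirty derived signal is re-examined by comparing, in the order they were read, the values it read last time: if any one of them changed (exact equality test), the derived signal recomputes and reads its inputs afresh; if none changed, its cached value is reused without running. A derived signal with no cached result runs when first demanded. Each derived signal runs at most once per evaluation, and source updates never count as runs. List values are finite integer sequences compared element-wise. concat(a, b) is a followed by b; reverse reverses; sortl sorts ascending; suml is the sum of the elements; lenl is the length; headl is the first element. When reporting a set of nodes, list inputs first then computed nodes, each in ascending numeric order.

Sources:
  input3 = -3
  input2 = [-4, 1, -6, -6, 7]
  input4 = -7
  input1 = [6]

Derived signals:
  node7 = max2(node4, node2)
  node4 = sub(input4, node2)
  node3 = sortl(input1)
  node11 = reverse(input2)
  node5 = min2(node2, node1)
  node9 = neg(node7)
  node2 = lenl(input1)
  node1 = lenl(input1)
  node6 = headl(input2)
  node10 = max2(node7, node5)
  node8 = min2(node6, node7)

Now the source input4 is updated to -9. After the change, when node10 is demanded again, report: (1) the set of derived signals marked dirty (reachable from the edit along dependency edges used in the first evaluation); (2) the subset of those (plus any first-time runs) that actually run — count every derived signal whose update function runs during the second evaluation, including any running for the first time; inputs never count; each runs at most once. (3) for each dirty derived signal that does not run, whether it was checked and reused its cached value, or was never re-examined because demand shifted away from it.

First evaluation (everything demanded from the output):
  node1 = lenl([6]) = 1
  node2 = lenl([6]) = 1
  node4 = sub(-7, 1) = -8
  node5 = min2(1, 1) = 1
  node7 = max2(-8, 1) = 1
  node10 = max2(1, 1) = 1

Propagation after the edit:
  node4: runs — input4 -7->-9; result -10.
  node7: runs — node4 -8->-10; result 1 (same value as before).
  node10: checked — values it read are unchanged (node7 unchanged, node5 unchanged); reused cached 1 without running.

Key observation: the change is absorbed at node7 — it re-runs but produces the same value, and the output's value is unchanged.

Marked dirty: node4, node7, node10.
Derived signals that run: node4, node7 — 2 in total.
Checked but reused from cache: node10.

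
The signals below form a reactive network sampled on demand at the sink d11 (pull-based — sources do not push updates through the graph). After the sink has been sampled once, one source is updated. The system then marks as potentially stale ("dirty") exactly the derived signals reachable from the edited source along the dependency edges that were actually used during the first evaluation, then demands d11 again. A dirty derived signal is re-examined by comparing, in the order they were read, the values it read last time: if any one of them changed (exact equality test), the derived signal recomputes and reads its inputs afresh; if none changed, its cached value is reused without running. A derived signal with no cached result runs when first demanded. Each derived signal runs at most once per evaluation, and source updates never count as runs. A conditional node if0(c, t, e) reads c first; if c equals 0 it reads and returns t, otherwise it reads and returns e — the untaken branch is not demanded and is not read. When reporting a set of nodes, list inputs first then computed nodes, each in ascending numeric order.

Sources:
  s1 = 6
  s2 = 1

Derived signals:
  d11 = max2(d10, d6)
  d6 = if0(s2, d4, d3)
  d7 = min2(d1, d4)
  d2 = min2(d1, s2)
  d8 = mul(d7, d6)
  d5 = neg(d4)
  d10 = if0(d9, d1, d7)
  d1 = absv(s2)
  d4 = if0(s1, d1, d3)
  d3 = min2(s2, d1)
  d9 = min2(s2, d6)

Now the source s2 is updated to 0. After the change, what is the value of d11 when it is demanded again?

d11 now evaluates to 0.
The important point: the flipped condition redirects demand; d7 is left stale, never re-checked.

Initial pass — values computed on the first demand:
  d1 = absv(1) = 1
  d3 = min2(1, 1) = 1
  d4 = if0(s1=6 -> else branch d3) = 1
  d6 = if0(s2=1 -> else branch d3) = 1
  d7 = min2(1, 1) = 1
  d9 = min2(1, 1) = 1
  d10 = if0(d9=1 -> else branch d7) = 1
  d11 = max2(1, 1) = 1

Second demand — change propagation:
  d1: re-runs because s2 1->0; new result 0.
  d3: re-runs because s2 1->0; d1 1->0; new result 0.
  d4: re-runs because d3 1->0; new result 0.
  d6: re-runs because s2 1->0; d3 1->0; new result 0.
  d7: dirty yet unreached — the second evaluation never asks for it.
  d9: re-runs because s2 1->0; d6 1->0; new result 0.
  d10: re-runs because d9 1->0; new result 0.
  d11: re-runs because d10 1->0; d6 1->0; new result 0.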